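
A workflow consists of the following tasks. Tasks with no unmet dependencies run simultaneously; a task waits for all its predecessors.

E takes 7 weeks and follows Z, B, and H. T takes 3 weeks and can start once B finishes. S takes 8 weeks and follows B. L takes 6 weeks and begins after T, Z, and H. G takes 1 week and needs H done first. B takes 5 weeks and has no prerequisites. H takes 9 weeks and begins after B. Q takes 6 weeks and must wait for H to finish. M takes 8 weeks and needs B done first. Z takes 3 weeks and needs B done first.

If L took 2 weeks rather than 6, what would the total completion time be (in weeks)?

The binding path is B→H→E = 5+9+7 = 21; finish at 21 weeks.
L has 1 week of float (longest path through it is 20).
No other chain overtakes it, so the finish is 21 weeks.

21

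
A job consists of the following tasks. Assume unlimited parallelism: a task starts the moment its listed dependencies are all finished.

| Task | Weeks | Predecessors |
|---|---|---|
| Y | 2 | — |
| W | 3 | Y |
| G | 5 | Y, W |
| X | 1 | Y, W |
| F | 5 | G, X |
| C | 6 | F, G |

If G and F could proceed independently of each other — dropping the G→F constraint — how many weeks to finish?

17

Before: longest chain Y→W→G→F→C = 2+3+5+5+6 = 21, finish 21.
Without G→F, F's earliest start moves from 10 to 6.
The longest chain is now Y→W→X→F→C = 2+3+1+5+6 = 17, so the schedule takes 17 weeks.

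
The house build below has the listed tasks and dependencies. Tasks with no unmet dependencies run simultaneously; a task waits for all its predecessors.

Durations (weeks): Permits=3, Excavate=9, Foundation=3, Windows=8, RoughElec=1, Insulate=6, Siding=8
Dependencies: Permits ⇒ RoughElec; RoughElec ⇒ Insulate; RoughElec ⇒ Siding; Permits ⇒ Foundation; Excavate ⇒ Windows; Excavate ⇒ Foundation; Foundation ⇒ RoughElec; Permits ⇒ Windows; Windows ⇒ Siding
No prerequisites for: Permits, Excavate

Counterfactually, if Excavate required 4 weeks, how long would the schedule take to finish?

20

Critical path before the change: Excavate→Windows→Siding = 9+8+8 = 25 giving 25 weeks.
Since Excavate is critical, the -5 change carries straight to that chain (now 20 weeks).
No other chain overtakes it, so the finish is 20 weeks.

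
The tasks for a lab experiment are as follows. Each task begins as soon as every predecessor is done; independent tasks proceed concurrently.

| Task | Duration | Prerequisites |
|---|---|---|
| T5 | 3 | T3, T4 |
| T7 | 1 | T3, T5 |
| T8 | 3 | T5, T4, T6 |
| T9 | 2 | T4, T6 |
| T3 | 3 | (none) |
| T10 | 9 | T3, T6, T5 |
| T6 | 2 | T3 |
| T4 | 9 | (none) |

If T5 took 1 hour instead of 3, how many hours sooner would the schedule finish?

2

Baseline: T4→T5→T10 = 9+3+9 = 21 → 21 hours.
T5 is on the critical path; changing it to 1 makes that path 19 hours.
That remains the longest chain; total 19 hours.
Change in finish: 19 − 21 = -2 hours.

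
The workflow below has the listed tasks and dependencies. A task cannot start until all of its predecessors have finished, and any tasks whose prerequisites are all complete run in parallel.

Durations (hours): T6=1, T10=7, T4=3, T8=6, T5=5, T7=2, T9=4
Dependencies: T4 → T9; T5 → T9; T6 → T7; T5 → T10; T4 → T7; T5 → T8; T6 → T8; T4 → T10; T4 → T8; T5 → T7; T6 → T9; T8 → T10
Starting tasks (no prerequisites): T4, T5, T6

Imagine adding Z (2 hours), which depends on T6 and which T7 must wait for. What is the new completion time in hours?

Originally the plan takes 18 hours.
With Z inserted, T7 now waits for max(T5, T4, T6, Z).
New critical path: T5→T8→T10 = 5+6+7 = 18 ⇒ 18 hours.

18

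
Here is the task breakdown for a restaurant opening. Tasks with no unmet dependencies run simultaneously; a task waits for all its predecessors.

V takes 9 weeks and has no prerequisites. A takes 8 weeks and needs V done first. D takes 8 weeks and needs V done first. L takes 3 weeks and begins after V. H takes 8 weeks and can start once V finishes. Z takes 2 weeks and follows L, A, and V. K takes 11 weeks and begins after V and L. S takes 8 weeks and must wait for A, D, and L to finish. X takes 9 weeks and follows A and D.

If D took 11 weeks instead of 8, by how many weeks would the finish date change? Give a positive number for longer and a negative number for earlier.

Actual critical path: V→D→X = 9+8+9 = 26 ⇒ 26 weeks.
D is on the critical path; changing it to 11 makes that path 29 weeks.
No other chain overtakes it, so the finish is 29 weeks.
Change in finish: 29 − 26 = +3 weeks.

3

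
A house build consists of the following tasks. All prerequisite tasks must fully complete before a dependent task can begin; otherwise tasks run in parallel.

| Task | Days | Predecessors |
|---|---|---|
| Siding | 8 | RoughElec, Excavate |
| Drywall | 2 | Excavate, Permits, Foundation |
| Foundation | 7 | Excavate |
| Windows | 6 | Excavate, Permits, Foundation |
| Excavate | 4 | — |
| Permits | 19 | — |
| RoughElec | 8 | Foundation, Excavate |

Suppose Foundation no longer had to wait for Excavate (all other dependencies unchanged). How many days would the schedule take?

Original critical path: Excavate→Foundation→RoughElec→Siding = 4+7+8+8 = 27 ⇒ 27 days.
Without Excavate→Foundation, Foundation's earliest start moves from 4 to 0.
After: Permits→Windows = 19+6 = 25 → 25 days.

25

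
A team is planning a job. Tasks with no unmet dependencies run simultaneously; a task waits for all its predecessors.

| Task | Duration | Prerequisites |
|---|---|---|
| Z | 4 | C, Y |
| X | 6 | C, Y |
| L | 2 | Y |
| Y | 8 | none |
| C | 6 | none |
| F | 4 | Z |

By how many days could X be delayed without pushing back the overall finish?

Y→Z→F = 8+4+4 = 16 sets the makespan at 16 days.
X finishes as early as 14 and must finish by 16.
Float = 16 − 14 = 2.

2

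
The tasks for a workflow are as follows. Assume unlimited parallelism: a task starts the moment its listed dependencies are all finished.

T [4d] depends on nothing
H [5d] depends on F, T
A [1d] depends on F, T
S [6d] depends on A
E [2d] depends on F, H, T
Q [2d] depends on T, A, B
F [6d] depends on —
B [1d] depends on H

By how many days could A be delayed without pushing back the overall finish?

1

The longest chain is F→H→B→Q = 6+5+1+2 = 14; overall finish 14 days.
A finishes as early as 7 and must finish by 8.
Float = 14 − 13 = 1.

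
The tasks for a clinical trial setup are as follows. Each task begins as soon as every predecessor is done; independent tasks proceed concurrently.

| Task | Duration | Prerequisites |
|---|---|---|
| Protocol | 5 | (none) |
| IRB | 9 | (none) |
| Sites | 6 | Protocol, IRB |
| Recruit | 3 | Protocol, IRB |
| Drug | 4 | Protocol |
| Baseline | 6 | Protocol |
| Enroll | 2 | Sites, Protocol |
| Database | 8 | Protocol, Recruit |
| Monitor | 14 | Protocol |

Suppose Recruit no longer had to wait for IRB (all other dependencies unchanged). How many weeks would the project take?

Before: longest chain IRB→Recruit→Database = 9+3+8 = 20, finish 20.
Without IRB→Recruit, Recruit's earliest start moves from 9 to 5.
New critical path: Protocol→Monitor = 5+14 = 19 ⇒ 19 weeks.

19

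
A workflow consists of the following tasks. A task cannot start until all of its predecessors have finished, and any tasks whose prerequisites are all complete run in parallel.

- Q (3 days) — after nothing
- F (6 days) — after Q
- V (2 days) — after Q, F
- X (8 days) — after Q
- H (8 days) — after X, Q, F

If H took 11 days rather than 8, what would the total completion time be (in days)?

As given, the longest chain is Q→X→H = 3+8+8 = 19, so the finish is 19 days.
Since H is critical, the +3 change carries straight to that chain (now 22 days).
The critical path is still Q→X→H; finish is now 22 days.

22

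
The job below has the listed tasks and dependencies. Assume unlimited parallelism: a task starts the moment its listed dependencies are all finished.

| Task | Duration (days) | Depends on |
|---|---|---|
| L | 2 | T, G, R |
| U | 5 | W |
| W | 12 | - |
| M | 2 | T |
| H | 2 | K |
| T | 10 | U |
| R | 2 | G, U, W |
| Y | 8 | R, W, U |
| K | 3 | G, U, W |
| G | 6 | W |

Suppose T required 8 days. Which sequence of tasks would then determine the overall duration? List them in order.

Actual critical path: W→U→T→L = 12+5+10+2 = 29 ⇒ 29 days.
T lies on that path, so at 8 days the path becomes 27 days.
New critical path: W→G→R→Y = 12+6+2+8 = 28 ⇒ 28 days.

W, G, R, Y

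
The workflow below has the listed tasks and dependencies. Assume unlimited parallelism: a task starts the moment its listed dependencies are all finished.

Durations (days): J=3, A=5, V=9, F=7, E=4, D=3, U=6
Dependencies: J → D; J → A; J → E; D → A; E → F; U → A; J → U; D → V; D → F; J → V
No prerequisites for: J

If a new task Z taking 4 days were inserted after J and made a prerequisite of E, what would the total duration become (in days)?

Originally the job takes 15 days.
With Z inserted, E now waits for max(J, Z).
New critical path: J→Z→E→F = 3+4+4+7 = 18 ⇒ 18 days.

18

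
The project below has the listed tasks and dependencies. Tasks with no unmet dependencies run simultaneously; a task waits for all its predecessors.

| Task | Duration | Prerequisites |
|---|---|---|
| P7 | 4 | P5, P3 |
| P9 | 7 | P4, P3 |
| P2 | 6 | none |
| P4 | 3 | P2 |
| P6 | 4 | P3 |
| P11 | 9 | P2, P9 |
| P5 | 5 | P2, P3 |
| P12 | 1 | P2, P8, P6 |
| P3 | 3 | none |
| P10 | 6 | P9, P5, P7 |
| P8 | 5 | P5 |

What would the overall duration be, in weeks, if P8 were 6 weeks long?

Critical path before the change: P2→P4→P9→P11 = 6+3+7+9 = 25 giving 25 weeks.
The longest path through P8 is only 17 weeks, so P8 has float 8.
The critical path is still P2→P4→P9→P11; finish is now 25 weeks.

25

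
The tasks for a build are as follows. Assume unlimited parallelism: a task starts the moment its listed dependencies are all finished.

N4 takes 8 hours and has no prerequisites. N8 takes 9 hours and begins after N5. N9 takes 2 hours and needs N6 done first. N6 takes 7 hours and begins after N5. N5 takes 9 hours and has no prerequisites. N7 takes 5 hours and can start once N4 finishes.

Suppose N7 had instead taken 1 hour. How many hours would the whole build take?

The binding path is N5→N6→N9 = 9+7+2 = 18; finish at 18 hours.
The longest path through N7 is only 13 hours, so N7 has float 5.
The critical path is still N5→N6→N9; finish is now 18 hours.

18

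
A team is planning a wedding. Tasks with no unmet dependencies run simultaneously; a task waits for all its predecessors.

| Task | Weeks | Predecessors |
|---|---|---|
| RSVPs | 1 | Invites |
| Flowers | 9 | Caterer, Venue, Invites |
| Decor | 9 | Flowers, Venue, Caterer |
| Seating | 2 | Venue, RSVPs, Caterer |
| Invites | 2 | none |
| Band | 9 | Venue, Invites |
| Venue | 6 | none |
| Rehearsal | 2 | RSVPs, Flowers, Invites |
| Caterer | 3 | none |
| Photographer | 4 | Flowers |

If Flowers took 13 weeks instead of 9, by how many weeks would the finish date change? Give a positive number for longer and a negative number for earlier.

The binding path is Venue→Flowers→Decor = 6+9+9 = 24; finish at 24 weeks.
Flowers is on the critical path; changing it to 13 makes that path 28 weeks.
That remains the longest chain; total 28 weeks.
Change in finish: 28 − 24 = +4 weeks.

4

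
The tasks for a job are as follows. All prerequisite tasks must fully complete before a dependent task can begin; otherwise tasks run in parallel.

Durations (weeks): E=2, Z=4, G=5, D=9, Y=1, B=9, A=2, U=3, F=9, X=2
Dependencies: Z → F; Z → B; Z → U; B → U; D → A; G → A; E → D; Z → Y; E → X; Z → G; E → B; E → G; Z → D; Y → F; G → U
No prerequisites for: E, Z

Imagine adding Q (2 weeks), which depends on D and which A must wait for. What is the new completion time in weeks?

17

Originally the schedule takes 16 weeks.
With Q inserted, A now waits for max(D, G, Q).
New critical path: Z→D→Q→A = 4+9+2+2 = 17 ⇒ 17 weeks.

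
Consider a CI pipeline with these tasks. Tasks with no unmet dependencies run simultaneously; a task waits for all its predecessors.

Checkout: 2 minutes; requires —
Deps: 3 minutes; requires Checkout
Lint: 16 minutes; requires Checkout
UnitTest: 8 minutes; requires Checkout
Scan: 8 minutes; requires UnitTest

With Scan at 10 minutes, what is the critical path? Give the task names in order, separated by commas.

Actual critical path: Checkout→UnitTest→Scan = 2+8+8 = 18 ⇒ 18 minutes.
Scan is on the critical path; changing it to 10 makes that path 20 minutes.
That remains the longest chain; total 20 minutes.

Checkout, UnitTest, Scan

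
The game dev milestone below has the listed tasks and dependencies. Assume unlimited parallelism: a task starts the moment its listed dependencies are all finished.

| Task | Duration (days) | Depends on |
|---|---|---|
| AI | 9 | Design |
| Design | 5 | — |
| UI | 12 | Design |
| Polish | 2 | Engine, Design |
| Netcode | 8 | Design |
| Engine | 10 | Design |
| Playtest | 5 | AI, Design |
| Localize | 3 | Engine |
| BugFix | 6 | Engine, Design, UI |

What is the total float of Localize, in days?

5

Critical path: Design→UI→BugFix = 5+12+6 = 23, so the finish is 23 days.
Longest path through Localize: 18 days (earliest finish 18, latest finish 23).
Float = 23 − 18 = 5.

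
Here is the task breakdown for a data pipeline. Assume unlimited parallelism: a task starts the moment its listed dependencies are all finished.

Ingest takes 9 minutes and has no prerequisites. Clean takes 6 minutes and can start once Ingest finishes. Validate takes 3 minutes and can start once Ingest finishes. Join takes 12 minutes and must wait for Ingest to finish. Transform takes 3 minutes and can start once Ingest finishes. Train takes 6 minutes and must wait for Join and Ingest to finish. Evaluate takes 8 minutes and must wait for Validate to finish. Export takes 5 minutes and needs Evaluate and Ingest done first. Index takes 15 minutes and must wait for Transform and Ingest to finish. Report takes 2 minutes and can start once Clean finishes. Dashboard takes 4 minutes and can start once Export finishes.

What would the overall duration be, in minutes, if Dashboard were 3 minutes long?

28

Actual critical path: Ingest→Validate→Evaluate→Export→Dashboard = 9+3+8+5+4 = 29 ⇒ 29 minutes.
Dashboard is on the critical path; changing it to 3 makes that path 28 minutes.
That remains the longest chain; total 28 minutes.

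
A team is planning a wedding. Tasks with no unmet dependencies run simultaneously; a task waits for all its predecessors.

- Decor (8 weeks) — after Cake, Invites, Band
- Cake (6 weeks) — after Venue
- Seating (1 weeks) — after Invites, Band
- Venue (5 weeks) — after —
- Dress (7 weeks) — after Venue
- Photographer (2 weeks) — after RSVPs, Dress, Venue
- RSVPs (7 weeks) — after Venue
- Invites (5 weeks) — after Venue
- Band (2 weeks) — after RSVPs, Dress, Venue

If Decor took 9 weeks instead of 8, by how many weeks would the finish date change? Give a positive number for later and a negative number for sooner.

1

Actual critical path: Venue→RSVPs→Band→Decor = 5+7+2+8 = 22 ⇒ 22 weeks.
Decor is on the critical path; changing it to 9 makes that path 23 weeks.
The critical path is still Venue→RSVPs→Band→Decor; finish is now 23 weeks.
Change in finish: 23 − 22 = +1 weeks.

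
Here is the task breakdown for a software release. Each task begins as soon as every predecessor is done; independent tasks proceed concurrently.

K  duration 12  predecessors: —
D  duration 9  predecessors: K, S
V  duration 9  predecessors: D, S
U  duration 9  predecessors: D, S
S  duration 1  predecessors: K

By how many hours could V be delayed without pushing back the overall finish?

0

K→S→D→V = 12+1+9+9 = 31 sets the makespan at 31 hours.
Longest path through V: 31 hours (earliest finish 31, latest finish 31).
So V can slip 31 − 31 = 0 hours.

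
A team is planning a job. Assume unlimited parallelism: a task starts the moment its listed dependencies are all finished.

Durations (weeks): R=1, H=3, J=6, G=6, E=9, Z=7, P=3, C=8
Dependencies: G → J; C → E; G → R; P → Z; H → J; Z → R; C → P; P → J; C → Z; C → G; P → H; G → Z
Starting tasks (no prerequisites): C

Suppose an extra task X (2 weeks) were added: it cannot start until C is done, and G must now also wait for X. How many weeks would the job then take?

24

Originally the job takes 22 weeks.
With X inserted, G now waits for max(C, X).
New critical path: C→X→G→Z→R = 8+2+6+7+1 = 24 ⇒ 24 weeks.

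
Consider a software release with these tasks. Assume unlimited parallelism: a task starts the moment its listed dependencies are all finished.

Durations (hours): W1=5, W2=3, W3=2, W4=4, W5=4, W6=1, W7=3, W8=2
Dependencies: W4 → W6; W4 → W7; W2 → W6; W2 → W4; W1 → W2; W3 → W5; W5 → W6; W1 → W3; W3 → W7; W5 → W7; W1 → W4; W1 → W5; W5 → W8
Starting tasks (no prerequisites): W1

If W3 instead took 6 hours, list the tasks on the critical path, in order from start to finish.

W1, W3, W5, W7

Baseline: W1→W2→W4→W7 = 5+3+4+3 = 15 → 15 hours.
W3 is off the critical path — its longest chain is 14 hours, giving 1 of slack.
Now W1→W3→W5→W7 = 5+6+4+3 = 18 is longest, so the finish becomes 18 hours.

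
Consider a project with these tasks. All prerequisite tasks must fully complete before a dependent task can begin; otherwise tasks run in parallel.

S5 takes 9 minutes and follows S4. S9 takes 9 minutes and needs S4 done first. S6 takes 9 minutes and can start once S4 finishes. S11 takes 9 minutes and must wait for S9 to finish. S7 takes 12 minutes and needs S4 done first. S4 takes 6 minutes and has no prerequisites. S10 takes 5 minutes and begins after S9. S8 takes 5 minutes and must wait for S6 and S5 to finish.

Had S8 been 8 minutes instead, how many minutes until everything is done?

As given, the longest chain is S4→S9→S11 = 6+9+9 = 24, so the finish is 24 minutes.
S8 is off the critical path — its longest chain is 20 minutes, giving 4 of slack.
That remains the longest chain; total 24 minutes.

24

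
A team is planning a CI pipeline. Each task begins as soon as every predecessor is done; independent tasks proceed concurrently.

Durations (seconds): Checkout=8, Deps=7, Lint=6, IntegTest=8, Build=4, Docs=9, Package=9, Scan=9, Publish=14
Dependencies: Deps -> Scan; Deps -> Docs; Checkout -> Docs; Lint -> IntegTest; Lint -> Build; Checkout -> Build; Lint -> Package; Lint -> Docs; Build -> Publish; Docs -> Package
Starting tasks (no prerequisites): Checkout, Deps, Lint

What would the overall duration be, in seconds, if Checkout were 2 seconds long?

25

The binding path is Checkout→Build→Publish = 8+4+14 = 26; finish at 26 seconds.
Checkout lies on that path, so at 2 seconds the path becomes 20 seconds.
Now Deps→Docs→Package = 7+9+9 = 25 is longest, so the finish becomes 25 seconds.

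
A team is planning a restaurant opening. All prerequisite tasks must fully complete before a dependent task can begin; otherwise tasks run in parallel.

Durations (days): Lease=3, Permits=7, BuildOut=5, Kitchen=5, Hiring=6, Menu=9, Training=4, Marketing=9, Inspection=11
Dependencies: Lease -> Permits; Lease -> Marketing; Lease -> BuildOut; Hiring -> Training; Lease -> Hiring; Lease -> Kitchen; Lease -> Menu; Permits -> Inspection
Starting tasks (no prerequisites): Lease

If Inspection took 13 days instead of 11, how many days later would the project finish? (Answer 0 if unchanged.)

2

Baseline: Lease→Permits→Inspection = 3+7+11 = 21 → 21 days.
Since Inspection is critical, the +2 change carries straight to that chain (now 23 days).
No other chain overtakes it, so the finish is 23 days.
Change in finish: 23 − 21 = +2 days.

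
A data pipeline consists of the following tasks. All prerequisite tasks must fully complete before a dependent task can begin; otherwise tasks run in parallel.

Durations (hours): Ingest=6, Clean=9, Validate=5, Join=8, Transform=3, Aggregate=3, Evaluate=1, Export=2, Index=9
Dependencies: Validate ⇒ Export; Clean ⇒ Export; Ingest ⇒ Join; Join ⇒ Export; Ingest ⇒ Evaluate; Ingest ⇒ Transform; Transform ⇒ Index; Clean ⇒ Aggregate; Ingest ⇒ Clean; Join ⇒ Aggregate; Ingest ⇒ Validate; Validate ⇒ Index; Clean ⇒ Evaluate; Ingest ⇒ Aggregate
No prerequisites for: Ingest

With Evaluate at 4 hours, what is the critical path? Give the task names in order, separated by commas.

Critical path before the change: Ingest→Validate→Index = 6+5+9 = 20 giving 20 hours.
Evaluate has 4 hours of float (longest path through it is 16).
That remains the longest chain; total 20 hours.

Ingest, Validate, Index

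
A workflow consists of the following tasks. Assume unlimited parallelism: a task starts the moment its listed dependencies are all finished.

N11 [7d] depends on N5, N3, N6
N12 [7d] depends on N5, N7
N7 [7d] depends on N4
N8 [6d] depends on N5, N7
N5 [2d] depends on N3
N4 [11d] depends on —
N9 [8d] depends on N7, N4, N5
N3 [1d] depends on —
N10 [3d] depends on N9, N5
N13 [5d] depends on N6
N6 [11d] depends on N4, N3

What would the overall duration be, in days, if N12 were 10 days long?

As given, the longest chain is N4→N6→N11 = 11+11+7 = 29, so the finish is 29 days.
N12 is off the critical path — its longest chain is 25 days, giving 4 of slack.
No other chain overtakes it, so the finish is 29 days.

29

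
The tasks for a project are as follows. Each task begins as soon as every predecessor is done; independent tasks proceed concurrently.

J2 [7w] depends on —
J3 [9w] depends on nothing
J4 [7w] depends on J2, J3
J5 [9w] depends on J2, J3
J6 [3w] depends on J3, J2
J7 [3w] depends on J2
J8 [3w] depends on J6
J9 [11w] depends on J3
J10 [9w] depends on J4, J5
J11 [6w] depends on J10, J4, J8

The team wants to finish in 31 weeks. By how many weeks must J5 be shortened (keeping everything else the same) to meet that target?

2

Current finish: 33 weeks; target: 31.
J5 is on every critical path, so each week cut from J5 cuts the finish by one (this holds down to a finish of 31).
Need 33 − 31 = 2 weeks off J5 → J5 becomes 7 weeks, finish becomes 31.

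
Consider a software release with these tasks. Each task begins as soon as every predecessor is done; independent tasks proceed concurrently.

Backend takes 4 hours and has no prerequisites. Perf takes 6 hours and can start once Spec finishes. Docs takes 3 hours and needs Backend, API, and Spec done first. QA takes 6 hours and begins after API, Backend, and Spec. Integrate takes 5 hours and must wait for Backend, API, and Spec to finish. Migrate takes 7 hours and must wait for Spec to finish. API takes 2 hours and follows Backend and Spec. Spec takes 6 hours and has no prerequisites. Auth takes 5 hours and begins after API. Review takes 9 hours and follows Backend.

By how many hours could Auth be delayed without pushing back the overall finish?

The longest chain is Spec→API→QA = 6+2+6 = 14; overall finish 14 hours.
The longest chain containing Auth totals 13 hours.
Float = 14 − 13 = 1.

1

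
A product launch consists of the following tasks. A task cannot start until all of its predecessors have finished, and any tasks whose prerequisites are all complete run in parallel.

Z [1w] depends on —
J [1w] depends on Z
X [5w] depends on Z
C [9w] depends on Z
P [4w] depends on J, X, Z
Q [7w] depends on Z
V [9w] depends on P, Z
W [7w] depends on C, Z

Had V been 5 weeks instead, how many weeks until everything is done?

17

Actual critical path: Z→X→P→V = 1+5+4+9 = 19 ⇒ 19 weeks.
V lies on that path, so at 5 weeks the path becomes 15 weeks.
The binding chain switches to Z→C→W = 1+9+7 = 17; finish 17 weeks.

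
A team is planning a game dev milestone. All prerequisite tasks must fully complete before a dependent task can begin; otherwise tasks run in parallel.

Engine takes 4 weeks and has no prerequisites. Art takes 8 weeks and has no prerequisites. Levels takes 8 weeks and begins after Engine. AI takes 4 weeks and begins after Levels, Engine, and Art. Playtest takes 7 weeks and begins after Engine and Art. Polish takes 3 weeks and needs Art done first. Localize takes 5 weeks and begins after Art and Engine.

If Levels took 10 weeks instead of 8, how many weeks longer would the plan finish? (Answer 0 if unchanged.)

2

Actual critical path: Engine→Levels→AI = 4+8+4 = 16 ⇒ 16 weeks.
Levels is on the critical path; changing it to 10 makes that path 18 weeks.
That remains the longest chain; total 18 weeks.
Change in finish: 18 − 16 = +2 weeks.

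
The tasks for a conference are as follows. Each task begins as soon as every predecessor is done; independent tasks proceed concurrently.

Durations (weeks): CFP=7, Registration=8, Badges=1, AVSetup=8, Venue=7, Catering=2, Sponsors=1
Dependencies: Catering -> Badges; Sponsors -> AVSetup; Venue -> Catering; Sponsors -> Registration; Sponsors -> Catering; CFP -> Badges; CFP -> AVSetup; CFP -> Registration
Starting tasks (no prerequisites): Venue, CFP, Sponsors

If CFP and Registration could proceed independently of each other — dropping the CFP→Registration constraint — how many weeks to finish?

Original critical path: CFP→Registration = 7+8 = 15 ⇒ 15 weeks.
Without CFP→Registration, Registration's earliest start moves from 7 to 1.
New critical path: CFP→AVSetup = 7+8 = 15 ⇒ 15 weeks.

15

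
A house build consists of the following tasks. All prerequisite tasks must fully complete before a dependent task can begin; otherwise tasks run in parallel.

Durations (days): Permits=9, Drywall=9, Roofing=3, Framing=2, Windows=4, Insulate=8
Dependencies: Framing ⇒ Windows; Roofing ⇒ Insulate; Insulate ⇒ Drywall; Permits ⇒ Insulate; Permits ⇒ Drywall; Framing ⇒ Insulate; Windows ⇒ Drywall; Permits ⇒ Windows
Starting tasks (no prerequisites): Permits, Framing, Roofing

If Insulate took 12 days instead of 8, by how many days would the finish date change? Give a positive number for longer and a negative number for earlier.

Baseline: Permits→Insulate→Drywall = 9+8+9 = 26 → 26 days.
Since Insulate is critical, the +4 change carries straight to that chain (now 30 days).
That remains the longest chain; total 30 days.
Change in finish: 30 − 26 = +4 days.

4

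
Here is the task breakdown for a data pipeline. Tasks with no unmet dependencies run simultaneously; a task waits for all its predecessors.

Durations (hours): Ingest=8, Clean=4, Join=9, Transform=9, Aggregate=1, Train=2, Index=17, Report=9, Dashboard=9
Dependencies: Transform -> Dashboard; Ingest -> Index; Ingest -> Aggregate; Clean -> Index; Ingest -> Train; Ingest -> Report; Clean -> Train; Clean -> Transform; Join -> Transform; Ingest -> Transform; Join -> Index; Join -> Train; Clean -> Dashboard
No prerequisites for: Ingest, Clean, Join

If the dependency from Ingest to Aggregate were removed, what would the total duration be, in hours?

Before: longest chain Join→Transform→Dashboard = 9+9+9 = 27, finish 27.
Without Ingest→Aggregate, Aggregate's earliest start moves from 8 to 0.
The longest chain is now Join→Transform→Dashboard = 9+9+9 = 27, so the project takes 27 hours.

27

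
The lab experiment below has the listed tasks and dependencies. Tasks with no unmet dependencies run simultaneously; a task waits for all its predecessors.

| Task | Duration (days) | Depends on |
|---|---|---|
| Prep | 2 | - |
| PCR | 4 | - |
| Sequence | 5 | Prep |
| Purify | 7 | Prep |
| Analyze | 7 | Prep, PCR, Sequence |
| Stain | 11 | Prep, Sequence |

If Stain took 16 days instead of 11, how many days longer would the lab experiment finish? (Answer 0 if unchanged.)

5

The binding path is Prep→Sequence→Stain = 2+5+11 = 18; finish at 18 days.
Since Stain is critical, the +5 change carries straight to that chain (now 23 days).
The critical path is still Prep→Sequence→Stain; finish is now 23 days.
Change in finish: 23 − 18 = +5 days.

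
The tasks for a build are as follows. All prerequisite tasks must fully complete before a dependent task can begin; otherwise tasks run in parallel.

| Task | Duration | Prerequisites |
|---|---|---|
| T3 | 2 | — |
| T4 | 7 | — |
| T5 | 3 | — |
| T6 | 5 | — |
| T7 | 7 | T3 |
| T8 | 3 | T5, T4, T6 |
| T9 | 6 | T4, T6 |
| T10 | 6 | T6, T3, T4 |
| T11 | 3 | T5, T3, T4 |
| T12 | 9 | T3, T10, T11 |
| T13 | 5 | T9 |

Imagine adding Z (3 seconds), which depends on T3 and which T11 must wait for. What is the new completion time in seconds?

Originally the plan takes 22 seconds.
With Z inserted, T11 now waits for max(T5, T3, T4, Z).
New critical path: T4→T10→T12 = 7+6+9 = 22 ⇒ 22 seconds.

22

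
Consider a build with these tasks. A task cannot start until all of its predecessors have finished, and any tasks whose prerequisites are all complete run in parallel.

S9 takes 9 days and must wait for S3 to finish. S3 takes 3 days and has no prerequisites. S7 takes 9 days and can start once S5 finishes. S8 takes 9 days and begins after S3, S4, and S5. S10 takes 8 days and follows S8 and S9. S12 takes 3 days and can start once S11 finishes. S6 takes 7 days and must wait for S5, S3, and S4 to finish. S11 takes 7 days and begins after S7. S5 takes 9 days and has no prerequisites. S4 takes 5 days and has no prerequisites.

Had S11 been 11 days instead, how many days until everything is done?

The binding path is S5→S7→S11→S12 = 9+9+7+3 = 28; finish at 28 days.
S11 is on the critical path; changing it to 11 makes that path 32 days.
The critical path is still S5→S7→S11→S12; finish is now 32 days.

32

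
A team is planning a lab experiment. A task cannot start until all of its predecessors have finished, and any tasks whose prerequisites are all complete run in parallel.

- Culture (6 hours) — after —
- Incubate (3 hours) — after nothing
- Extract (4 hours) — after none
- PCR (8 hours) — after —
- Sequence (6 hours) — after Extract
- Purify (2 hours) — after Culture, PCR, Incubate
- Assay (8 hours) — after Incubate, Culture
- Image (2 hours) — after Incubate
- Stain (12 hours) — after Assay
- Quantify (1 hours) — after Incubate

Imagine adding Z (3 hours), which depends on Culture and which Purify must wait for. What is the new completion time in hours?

Originally the project takes 26 hours.
With Z inserted, Purify now waits for max(Culture, PCR, Incubate, Z).
New critical path: Culture→Assay→Stain = 6+8+12 = 26 ⇒ 26 hours.

26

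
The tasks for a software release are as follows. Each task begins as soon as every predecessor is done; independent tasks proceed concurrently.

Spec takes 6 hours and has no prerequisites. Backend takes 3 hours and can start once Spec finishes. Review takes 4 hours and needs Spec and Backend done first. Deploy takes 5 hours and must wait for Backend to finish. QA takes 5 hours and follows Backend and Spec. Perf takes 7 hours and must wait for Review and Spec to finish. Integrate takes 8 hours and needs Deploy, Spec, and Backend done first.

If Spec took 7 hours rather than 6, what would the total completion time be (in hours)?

23

Actual critical path: Spec→Backend→Deploy→Integrate = 6+3+5+8 = 22 ⇒ 22 hours.
Spec lies on that path, so at 7 hours the path becomes 23 hours.
The critical path is still Spec→Backend→Deploy→Integrate; finish is now 23 hours.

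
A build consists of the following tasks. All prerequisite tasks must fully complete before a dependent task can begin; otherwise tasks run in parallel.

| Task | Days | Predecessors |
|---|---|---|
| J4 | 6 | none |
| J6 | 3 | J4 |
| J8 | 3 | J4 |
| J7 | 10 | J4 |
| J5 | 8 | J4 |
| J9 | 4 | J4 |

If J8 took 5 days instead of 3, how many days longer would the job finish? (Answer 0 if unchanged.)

The binding path is J4→J7 = 6+10 = 16; finish at 16 days.
The longest path through J8 is only 9 days, so J8 has float 7.
No other chain overtakes it, so the finish is 16 days.
Change in finish: 16 − 16 = +0 days.

0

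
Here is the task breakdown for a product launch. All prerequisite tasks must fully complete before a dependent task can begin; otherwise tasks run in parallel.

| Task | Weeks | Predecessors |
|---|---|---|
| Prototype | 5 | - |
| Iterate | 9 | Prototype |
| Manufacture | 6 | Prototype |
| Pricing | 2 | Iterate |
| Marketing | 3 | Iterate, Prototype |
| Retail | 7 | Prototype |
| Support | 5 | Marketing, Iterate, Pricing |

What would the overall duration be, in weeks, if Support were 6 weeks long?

Critical path before the change: Prototype→Iterate→Marketing→Support = 5+9+3+5 = 22 giving 22 weeks.
Support lies on that path, so at 6 weeks the path becomes 23 weeks.
That remains the longest chain; total 23 weeks.

23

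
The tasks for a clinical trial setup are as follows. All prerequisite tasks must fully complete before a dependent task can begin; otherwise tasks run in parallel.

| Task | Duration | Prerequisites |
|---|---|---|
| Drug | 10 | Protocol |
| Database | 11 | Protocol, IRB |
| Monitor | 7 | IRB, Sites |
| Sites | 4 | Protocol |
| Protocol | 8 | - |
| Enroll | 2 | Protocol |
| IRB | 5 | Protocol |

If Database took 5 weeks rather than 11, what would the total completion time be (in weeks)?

Baseline: Protocol→IRB→Database = 8+5+11 = 24 → 24 weeks.
Since Database is critical, the -6 change carries straight to that chain (now 18 weeks).
Now Protocol→IRB→Monitor = 8+5+7 = 20 is longest, so the finish becomes 20 weeks.

20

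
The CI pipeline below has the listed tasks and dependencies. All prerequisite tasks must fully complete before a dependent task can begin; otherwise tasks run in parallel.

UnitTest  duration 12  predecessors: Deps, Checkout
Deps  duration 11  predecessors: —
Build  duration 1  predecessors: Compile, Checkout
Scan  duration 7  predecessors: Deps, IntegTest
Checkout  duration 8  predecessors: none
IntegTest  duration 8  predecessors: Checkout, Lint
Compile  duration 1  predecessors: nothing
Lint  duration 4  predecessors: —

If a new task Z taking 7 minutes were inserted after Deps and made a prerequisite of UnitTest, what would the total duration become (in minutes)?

Originally the job takes 23 minutes.
With Z inserted, UnitTest now waits for max(Deps, Checkout, Z).
New critical path: Deps→Z→UnitTest = 11+7+12 = 30 ⇒ 30 minutes.

30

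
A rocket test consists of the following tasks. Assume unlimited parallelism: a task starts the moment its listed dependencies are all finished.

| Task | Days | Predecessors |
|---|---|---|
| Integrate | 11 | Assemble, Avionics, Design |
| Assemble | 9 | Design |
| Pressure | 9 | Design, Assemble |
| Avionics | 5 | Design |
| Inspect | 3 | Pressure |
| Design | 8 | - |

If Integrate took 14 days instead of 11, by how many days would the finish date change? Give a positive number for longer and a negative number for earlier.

As given, the longest chain is Design→Assemble→Pressure→Inspect = 8+9+9+3 = 29, so the finish is 29 days.
Integrate is off the critical path — its longest chain is 28 days, giving 1 of slack.
New critical path: Design→Assemble→Integrate = 8+9+14 = 31 ⇒ 31 days.
Change in finish: 31 − 29 = +2 days.

2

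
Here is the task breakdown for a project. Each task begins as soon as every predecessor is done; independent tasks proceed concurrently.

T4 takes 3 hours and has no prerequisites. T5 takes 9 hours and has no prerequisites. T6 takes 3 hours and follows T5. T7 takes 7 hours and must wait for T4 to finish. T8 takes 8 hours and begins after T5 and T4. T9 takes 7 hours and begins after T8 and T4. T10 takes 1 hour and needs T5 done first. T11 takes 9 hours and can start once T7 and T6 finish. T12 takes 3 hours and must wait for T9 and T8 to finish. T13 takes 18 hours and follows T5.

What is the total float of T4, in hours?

Critical path: T5→T8→T9→T12 = 9+8+7+3 = 27, so the finish is 27 hours.
The longest chain containing T4 totals 21 hours.
Float = 27 − 21 = 6.

6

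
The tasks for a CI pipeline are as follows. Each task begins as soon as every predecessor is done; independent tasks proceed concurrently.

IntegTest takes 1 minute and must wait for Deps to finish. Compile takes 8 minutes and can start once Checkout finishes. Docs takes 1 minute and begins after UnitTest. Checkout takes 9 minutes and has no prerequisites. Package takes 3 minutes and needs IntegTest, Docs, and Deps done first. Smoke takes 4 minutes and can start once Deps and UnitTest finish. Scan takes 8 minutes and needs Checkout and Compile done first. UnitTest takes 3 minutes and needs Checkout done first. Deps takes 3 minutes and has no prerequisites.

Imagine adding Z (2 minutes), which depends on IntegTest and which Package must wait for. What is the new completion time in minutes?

25

Originally the project takes 25 minutes.
With Z inserted, Package now waits for max(IntegTest, Docs, Deps, Z).
New critical path: Checkout→Compile→Scan = 9+8+8 = 25 ⇒ 25 minutes.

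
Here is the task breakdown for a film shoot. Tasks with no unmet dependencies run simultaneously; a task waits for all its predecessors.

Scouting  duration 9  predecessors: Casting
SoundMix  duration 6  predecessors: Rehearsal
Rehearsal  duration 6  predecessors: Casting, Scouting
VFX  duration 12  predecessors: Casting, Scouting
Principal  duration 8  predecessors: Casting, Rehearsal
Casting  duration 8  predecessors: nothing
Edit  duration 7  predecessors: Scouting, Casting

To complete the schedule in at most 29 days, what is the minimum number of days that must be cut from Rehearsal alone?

2

Current finish: 31 days; target: 29.
Rehearsal is on every critical path, so each day cut from Rehearsal cuts the finish by one (this holds down to a finish of 29).
Need 31 − 29 = 2 days off Rehearsal → Rehearsal becomes 4 days, finish becomes 29.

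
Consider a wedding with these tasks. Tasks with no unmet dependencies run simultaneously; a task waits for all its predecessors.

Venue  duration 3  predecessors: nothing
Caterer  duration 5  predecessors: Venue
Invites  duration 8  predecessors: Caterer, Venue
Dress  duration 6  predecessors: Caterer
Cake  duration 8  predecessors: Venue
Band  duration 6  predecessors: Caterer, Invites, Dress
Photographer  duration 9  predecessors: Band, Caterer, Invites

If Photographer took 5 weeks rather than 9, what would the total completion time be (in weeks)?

27

Actual critical path: Venue→Caterer→Invites→Band→Photographer = 3+5+8+6+9 = 31 ⇒ 31 weeks.
Photographer lies on that path, so at 5 weeks the path becomes 27 weeks.
The critical path is still Venue→Caterer→Invites→Band→Photographer; finish is now 27 weeks.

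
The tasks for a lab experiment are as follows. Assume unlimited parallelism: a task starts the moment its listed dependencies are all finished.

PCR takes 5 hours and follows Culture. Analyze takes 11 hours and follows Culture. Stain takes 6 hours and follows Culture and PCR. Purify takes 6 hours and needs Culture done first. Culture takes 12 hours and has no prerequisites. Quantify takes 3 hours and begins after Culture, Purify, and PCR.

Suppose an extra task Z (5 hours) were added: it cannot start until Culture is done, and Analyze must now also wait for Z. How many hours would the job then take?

28

Originally the job takes 23 hours.
With Z inserted, Analyze now waits for max(Culture, Z).
New critical path: Culture→Z→Analyze = 12+5+11 = 28 ⇒ 28 hours.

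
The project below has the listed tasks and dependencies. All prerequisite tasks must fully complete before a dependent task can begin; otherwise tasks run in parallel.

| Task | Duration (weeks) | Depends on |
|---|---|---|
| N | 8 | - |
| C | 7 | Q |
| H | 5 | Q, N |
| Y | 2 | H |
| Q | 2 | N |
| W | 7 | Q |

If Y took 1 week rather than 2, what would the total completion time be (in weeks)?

17

Actual critical path: N→Q→H→Y = 8+2+5+2 = 17 ⇒ 17 weeks.
Y lies on that path, so at 1 week the path becomes 16 weeks.
The binding chain switches to N→Q→W = 8+2+7 = 17; finish 17 weeks.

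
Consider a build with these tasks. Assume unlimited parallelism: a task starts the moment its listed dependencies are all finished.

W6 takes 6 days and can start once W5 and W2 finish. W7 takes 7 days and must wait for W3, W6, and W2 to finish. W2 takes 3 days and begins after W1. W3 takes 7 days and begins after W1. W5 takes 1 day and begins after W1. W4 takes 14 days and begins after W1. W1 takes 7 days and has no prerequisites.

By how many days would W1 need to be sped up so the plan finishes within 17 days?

6

Current finish: 23 days; target: 17.
W1 is on every critical path, so each day cut from W1 cuts the finish by one (this holds down to a finish of 17).
Need 23 − 17 = 6 days off W1 → W1 becomes 1 day, finish becomes 17.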